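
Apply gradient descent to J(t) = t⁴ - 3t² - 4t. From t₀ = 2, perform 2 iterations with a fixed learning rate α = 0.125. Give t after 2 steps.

J′(t) = 4t³ - 6t - 4
t₁ = 2 − 0.125·16 = 0
t₂ = 0 − 0.125·(-4) = 0.5

0.5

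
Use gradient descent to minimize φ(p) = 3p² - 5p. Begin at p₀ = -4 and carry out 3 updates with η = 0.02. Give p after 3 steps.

-2.460448

φ′(p) = 6p - 5
p₁ = -4 − 0.02·(-29) = -3.42
p₂ = -3.42 − 0.02·(-25.52) = -2.9096
p₃ = -2.9096 − 0.02·(-22.4576) = -2.460448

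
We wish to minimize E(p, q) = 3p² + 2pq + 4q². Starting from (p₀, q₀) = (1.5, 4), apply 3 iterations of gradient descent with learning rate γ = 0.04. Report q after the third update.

∇E = (6p + 2q, 2p + 8q)
(p₁, q₁) = (1.5, 4) − 0.04·(17, 35) = (0.82, 2.6)
(p₂, q₂) = (0.82, 2.6) − 0.04·(10.12, 22.44) = (0.4152, 1.7024)
(p₃, q₃) = (0.4152, 1.7024) − 0.04·(5.896, 14.4496) = (0.17936, 1.124416)
q = 1.124416

1.124416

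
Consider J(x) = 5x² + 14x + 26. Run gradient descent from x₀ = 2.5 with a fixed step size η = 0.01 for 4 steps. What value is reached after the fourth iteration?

1.15879

J′(x) = 10x + 14
Step 1: J′(2.5) = 39; x₁ = 2.5 − 0.01·39 = 2.11
Step 2: J′(2.11) = 35.1; x₂ = 2.11 − 0.01·35.1 = 1.759
Step 3: J′(1.759) = 31.59; x₃ = 1.759 − 0.01·31.59 = 1.4431
Step 4: J′(1.4431) = 28.431; x₄ = 1.4431 − 0.01·28.431 = 1.15879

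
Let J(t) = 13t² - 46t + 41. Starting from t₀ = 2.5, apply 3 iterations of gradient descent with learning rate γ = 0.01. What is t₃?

J′(t) = 26t - 46
Step 1: J′(2.5) = 19; t₁ = 2.5 − 0.01·19 = 2.31
Step 2: J′(2.31) = 14.06; t₂ = 2.31 − 0.01·14.06 = 2.1694
Step 3: J′(2.1694) = 10.4044; t₃ = 2.1694 − 0.01·10.4044 = 2.065356

2.065356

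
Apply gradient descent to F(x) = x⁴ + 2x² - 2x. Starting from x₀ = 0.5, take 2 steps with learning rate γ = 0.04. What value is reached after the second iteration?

0.46550528

F′(x) = 4x³ + 4x - 2
x₁ = 0.5 − 0.04·0.5 = 0.48
x₂ = 0.48 − 0.04·0.362368 = 0.46550528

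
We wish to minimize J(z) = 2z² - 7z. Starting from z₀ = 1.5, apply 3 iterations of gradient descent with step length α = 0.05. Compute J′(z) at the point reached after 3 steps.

-0.512

J′(z) = 4z - 7
Step 1: J′(1.5) = -1; z₁ = 1.5 − 0.05·(-1) = 1.55
Step 2: J′(1.55) = -0.8; z₂ = 1.55 − 0.05·(-0.8) = 1.59
Step 3: J′(1.59) = -0.64; z₃ = 1.59 − 0.05·(-0.64) = 1.622
J′(z) at (1.622) = -0.512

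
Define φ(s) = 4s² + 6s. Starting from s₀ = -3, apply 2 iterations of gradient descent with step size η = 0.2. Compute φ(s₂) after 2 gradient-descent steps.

0.3744

φ′(s) = 8s + 6
Step 1: φ′(-3) = -18; s₁ = -3 − 0.2·(-18) = 0.6
Step 2: φ′(0.6) = 10.8; s₂ = 0.6 − 0.2·10.8 = -1.56
φ(-1.56) = 0.3744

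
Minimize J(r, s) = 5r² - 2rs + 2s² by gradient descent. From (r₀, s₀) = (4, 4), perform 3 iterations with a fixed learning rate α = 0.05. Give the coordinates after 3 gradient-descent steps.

∇J = (10r - 2s, -2r + 4s)
Step 1: at (4, 4), ∇J = (32, 8) → (4, 4) − 0.05·(32, 8) = (2.4, 3.6)
Step 2: at (2.4, 3.6), ∇J = (16.8, 9.6) → (2.4, 3.6) − 0.05·(16.8, 9.6) = (1.56, 3.12)
Step 3: at (1.56, 3.12), ∇J = (9.36, 9.36) → (1.56, 3.12) − 0.05·(9.36, 9.36) = (1.092, 2.652)

(1.092, 2.652)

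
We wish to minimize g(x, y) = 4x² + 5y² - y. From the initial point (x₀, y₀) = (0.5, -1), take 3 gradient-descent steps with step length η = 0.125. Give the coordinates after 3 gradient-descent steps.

∇g = (8x, 10y - 1)
(x₁, y₁) = (0.5, -1) − 0.125·(4, -11) = (0, 0.375)
(x₂, y₂) = (0, 0.375) − 0.125·(0, 2.75) = (0, 0.03125)
(x₃, y₃) = (0, 0.03125) − 0.125·(0, -0.6875) = (0, 0.1171875)

(0, 0.1171875)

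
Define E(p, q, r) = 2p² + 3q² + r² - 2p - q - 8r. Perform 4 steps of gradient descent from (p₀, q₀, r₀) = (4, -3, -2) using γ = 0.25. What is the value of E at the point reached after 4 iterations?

∇E = (4p - 2, 6q - 1, 2r - 8)
(p₁, q₁, r₁) = (4, -3, -2) − 0.25·(14, -19, -12) = (0.5, 1.75, 1)
(p₂, q₂, r₂) = (0.5, 1.75, 1) − 0.25·(0, 9.5, -6) = (0.5, -0.625, 2.5)
(p₃, q₃, r₃) = (0.5, -0.625, 2.5) − 0.25·(0, -4.75, -3) = (0.5, 0.5625, 3.25)
(p₄, q₄, r₄) = (0.5, 0.5625, 3.25) − 0.25·(0, 2.375, -1.5) = (0.5, -0.03125, 3.625)
E(0.5, -0.03125, 3.625) = -16.3251953125

-16.3251953125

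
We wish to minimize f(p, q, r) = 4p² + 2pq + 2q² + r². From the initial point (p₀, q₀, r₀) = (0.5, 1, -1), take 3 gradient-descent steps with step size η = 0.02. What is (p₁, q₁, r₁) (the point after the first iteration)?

∇f = (8p + 2q, 2p + 4q, 2r)
(p₁, q₁, r₁) = (0.5, 1, -1) − 0.02·(6, 5, -2) = (0.38, 0.9, -0.96)

(0.38, 0.9, -0.96)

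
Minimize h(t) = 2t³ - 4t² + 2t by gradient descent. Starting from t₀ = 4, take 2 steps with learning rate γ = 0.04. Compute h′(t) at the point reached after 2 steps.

1.526793117696

h′(t) = 6t² - 8t + 2
Step 1: h′(4) = 66; t₁ = 4 − 0.04·66 = 1.36
Step 2: h′(1.36) = 2.2176; t₂ = 1.36 − 0.04·2.2176 = 1.271296
h′(t) at (1.271296) = 1.526793117696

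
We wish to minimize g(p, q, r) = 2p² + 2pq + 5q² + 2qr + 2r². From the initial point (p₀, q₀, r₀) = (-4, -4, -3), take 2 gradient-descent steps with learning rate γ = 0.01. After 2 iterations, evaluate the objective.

120.01389392

∇g = (4p + 2q, 2p + 10q + 2r, 2q + 4r)
Step 1: at (-4, -4, -3), ∇g = (-24, -54, -20) → (-4, -4, -3) − 0.01·(-24, -54, -20) = (-3.76, -3.46, -2.8)
Step 2: at (-3.76, -3.46, -2.8), ∇g = (-21.96, -47.72, -18.12) → (-3.76, -3.46, -2.8) − 0.01·(-21.96, -47.72, -18.12) = (-3.5404, -2.9828, -2.6188)
g(-3.5404, -2.9828, -2.6188) = 120.01389392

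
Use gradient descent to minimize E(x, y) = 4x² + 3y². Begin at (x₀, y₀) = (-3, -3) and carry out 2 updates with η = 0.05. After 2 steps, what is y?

∇E = (8x, 6y)
Step 1: at (-3, -3), ∇E = (-24, -18) → (-3, -3) − 0.05·(-24, -18) = (-1.8, -2.1)
Step 2: at (-1.8, -2.1), ∇E = (-14.4, -12.6) → (-1.8, -2.1) − 0.05·(-14.4, -12.6) = (-1.08, -1.47)
y = -1.47

-1.47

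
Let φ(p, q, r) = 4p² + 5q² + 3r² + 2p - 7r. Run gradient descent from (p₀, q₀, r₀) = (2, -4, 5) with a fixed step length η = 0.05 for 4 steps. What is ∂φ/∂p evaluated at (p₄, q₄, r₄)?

∇φ = (8p + 2, 10q, 6r - 7)
Step 1: at (2, -4, 5), ∇φ = (18, -40, 23) → (2, -4, 5) − 0.05·(18, -40, 23) = (1.1, -2, 3.85)
Step 2: at (1.1, -2, 3.85), ∇φ = (10.8, -20, 16.1) → (1.1, -2, 3.85) − 0.05·(10.8, -20, 16.1) = (0.56, -1, 3.045)
Step 3: at (0.56, -1, 3.045), ∇φ = (6.48, -10, 11.27) → (0.56, -1, 3.045) − 0.05·(6.48, -10, 11.27) = (0.236, -0.5, 2.4815)
Step 4: at (0.236, -0.5, 2.4815), ∇φ = (3.888, -5, 7.889) → (0.236, -0.5, 2.4815) − 0.05·(3.888, -5, 7.889) = (0.0416, -0.25, 2.08705)
∂φ/∂p at (0.0416, -0.25, 2.08705) = 2.3328

2.3328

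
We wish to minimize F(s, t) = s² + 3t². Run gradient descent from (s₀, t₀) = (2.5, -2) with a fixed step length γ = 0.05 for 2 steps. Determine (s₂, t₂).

(2.025, -0.98)

∇F = (2s, 6t)
Step 1: at (2.5, -2), ∇F = (5, -12) → (2.5, -2) − 0.05·(5, -12) = (2.25, -1.4)
Step 2: at (2.25, -1.4), ∇F = (4.5, -8.4) → (2.25, -1.4) − 0.05·(4.5, -8.4) = (2.025, -0.98)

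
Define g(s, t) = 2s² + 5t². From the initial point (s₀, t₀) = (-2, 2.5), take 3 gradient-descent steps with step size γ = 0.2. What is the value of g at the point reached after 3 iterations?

∇g = (4s, 10t)
Step 1: at (-2, 2.5), ∇g = (-8, 25) → (-2, 2.5) − 0.2·(-8, 25) = (-0.4, -2.5)
Step 2: at (-0.4, -2.5), ∇g = (-1.6, -25) → (-0.4, -2.5) − 0.2·(-1.6, -25) = (-0.08, 2.5)
Step 3: at (-0.08, 2.5), ∇g = (-0.32, 25) → (-0.08, 2.5) − 0.2·(-0.32, 25) = (-0.016, -2.5)
g(-0.016, -2.5) = 31.250512

31.250512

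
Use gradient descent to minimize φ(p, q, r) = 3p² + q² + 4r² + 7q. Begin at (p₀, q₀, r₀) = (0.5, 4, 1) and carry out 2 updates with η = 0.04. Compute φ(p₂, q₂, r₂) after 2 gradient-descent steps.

29.15257536

∇φ = (6p, 2q + 7, 8r)
Step 1: at (0.5, 4, 1), ∇φ = (3, 15, 8) → (0.5, 4, 1) − 0.04·(3, 15, 8) = (0.38, 3.4, 0.68)
Step 2: at (0.38, 3.4, 0.68), ∇φ = (2.28, 13.8, 5.44) → (0.38, 3.4, 0.68) − 0.04·(2.28, 13.8, 5.44) = (0.2888, 2.848, 0.4624)
φ(0.2888, 2.848, 0.4624) = 29.15257536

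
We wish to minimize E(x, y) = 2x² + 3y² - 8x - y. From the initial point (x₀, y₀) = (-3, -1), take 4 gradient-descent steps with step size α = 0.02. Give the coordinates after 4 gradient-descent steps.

∇E = (4x - 8, 6y - 1)
Step 1: at (-3, -1), ∇E = (-20, -7) → (-3, -1) − 0.02·(-20, -7) = (-2.6, -0.86)
Step 2: at (-2.6, -0.86), ∇E = (-18.4, -6.16) → (-2.6, -0.86) − 0.02·(-18.4, -6.16) = (-2.232, -0.7368)
Step 3: at (-2.232, -0.7368), ∇E = (-16.928, -5.4208) → (-2.232, -0.7368) − 0.02·(-16.928, -5.4208) = (-1.89344, -0.628384)
Step 4: at (-1.89344, -0.628384), ∇E = (-15.57376, -4.770304) → (-1.89344, -0.628384) − 0.02·(-15.57376, -4.770304) = (-1.5819648, -0.53297792)

(-1.5819648, -0.53297792)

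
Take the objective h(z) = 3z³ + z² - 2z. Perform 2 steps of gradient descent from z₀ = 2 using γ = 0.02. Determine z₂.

h′(z) = 9z² + 2z - 2
z₁ = 2 − 0.02·38 = 1.24
z₂ = 1.24 − 0.02·14.3184 = 0.953632

0.953632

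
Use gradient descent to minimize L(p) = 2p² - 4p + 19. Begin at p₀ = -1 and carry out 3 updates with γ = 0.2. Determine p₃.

L′(p) = 4p - 4
Step 1: L′(-1) = -8; p₁ = -1 − 0.2·(-8) = 0.6
Step 2: L′(0.6) = -1.6; p₂ = 0.6 − 0.2·(-1.6) = 0.92
Step 3: L′(0.92) = -0.32; p₃ = 0.92 − 0.2·(-0.32) = 0.984

0.984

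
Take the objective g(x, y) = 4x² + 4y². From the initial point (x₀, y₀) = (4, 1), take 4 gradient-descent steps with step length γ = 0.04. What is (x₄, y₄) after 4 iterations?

(0.85525504, 0.21381376)

∇g = (8x, 8y)
Step 1: at (4, 1), ∇g = (32, 8) → (4, 1) − 0.04·(32, 8) = (2.72, 0.68)
Step 2: at (2.72, 0.68), ∇g = (21.76, 5.44) → (2.72, 0.68) − 0.04·(21.76, 5.44) = (1.8496, 0.4624)
Step 3: at (1.8496, 0.4624), ∇g = (14.7968, 3.6992) → (1.8496, 0.4624) − 0.04·(14.7968, 3.6992) = (1.257728, 0.314432)
Step 4: at (1.257728, 0.314432), ∇g = (10.061824, 2.515456) → (1.257728, 0.314432) − 0.04·(10.061824, 2.515456) = (0.85525504, 0.21381376)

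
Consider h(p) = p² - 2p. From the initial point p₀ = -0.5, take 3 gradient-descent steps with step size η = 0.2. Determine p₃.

h′(p) = 2p - 2
p₁ = -0.5 − 0.2·(-3) = 0.1
p₂ = 0.1 − 0.2·(-1.8) = 0.46
p₃ = 0.46 − 0.2·(-1.08) = 0.676

0.676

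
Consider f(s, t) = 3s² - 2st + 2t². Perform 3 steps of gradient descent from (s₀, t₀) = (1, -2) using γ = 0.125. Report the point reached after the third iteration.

∇f = (6s - 2t, -2s + 4t)
(s₁, t₁) = (1, -2) − 0.125·(10, -10) = (-0.25, -0.75)
(s₂, t₂) = (-0.25, -0.75) − 0.125·(0, -2.5) = (-0.25, -0.4375)
(s₃, t₃) = (-0.25, -0.4375) − 0.125·(-0.625, -1.25) = (-0.171875, -0.28125)

(-0.171875, -0.28125)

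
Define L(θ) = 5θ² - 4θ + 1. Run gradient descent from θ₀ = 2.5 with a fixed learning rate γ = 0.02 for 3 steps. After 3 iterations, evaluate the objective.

5.9802752

L′(θ) = 10θ - 4
θ₁ = 2.5 − 0.02·21 = 2.08
θ₂ = 2.08 − 0.02·16.8 = 1.744
θ₃ = 1.744 − 0.02·13.44 = 1.4752
L(1.4752) = 5.9802752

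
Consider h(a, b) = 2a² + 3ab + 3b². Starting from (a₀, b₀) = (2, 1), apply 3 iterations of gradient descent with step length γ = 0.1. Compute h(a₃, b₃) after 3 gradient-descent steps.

0.29325

∇h = (4a + 3b, 3a + 6b)
Step 1: at (2, 1), ∇h = (11, 12) → (2, 1) − 0.1·(11, 12) = (0.9, -0.2)
Step 2: at (0.9, -0.2), ∇h = (3, 1.5) → (0.9, -0.2) − 0.1·(3, 1.5) = (0.6, -0.35)
Step 3: at (0.6, -0.35), ∇h = (1.35, -0.3) → (0.6, -0.35) − 0.1·(1.35, -0.3) = (0.465, -0.32)
h(0.465, -0.32) = 0.29325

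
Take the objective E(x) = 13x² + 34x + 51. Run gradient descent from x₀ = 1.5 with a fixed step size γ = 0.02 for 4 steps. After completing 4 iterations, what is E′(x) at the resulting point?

3.87514368

E′(x) = 26x + 34
x₁ = 1.5 − 0.02·73 = 0.04
x₂ = 0.04 − 0.02·35.04 = -0.6608
x₃ = -0.6608 − 0.02·16.8192 = -0.997184
x₄ = -0.997184 − 0.02·8.073216 = -1.15864832
E′(x) at (-1.15864832) = 3.87514368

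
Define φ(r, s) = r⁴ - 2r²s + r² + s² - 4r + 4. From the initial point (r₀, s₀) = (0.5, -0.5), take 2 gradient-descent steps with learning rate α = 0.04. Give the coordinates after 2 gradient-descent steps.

∇φ = (4r³ - 4rs + 2r - 4, -2r² + 2s)
Step 1: at (0.5, -0.5), ∇φ = (-1.5, -1.5) → (0.5, -0.5) − 0.04·(-1.5, -1.5) = (0.56, -0.44)
Step 2: at (0.56, -0.44), ∇φ = (-1.191936, -1.5072) → (0.56, -0.44) − 0.04·(-1.191936, -1.5072) = (0.60767744, -0.379712)

(0.60767744, -0.379712)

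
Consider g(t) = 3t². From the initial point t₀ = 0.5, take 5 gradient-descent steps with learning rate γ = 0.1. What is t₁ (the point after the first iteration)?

0.2

g′(t) = 6t
t₁ = 0.5 − 0.1·3 = 0.2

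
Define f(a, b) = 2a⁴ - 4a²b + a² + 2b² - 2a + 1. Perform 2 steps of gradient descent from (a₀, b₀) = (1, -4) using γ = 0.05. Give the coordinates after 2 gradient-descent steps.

(0.8, -2.2)

∇f = (8a³ - 8ab + 2a - 2, -4a² + 4b)
Step 1: at (1, -4), ∇f = (40, -20) → (1, -4) − 0.05·(40, -20) = (-1, -3)
Step 2: at (-1, -3), ∇f = (-36, -16) → (-1, -3) − 0.05·(-36, -16) = (0.8, -2.2)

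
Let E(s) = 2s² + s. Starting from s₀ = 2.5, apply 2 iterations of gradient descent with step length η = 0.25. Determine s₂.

E′(s) = 4s + 1
s₁ = 2.5 − 0.25·11 = -0.25
s₂ = -0.25 − 0.25·0 = -0.25

-0.25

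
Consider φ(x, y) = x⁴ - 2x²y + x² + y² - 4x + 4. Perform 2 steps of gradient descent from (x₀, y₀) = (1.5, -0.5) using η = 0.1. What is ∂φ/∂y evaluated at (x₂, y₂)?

-0.176833805

∇φ = (4x³ - 4xy + 2x - 4, -2x² + 2y)
(x₁, y₁) = (1.5, -0.5) − 0.1·(15.5, -5.5) = (-0.05, 0.05)
(x₂, y₂) = (-0.05, 0.05) − 0.1·(-4.0905, 0.095) = (0.35905, 0.0405)
∂φ/∂y at (0.35905, 0.0405) = -0.176833805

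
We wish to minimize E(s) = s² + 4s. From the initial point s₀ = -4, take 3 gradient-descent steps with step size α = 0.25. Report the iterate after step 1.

-3

E′(s) = 2s + 4
Step 1: E′(-4) = -4; s₁ = -4 − 0.25·(-4) = -3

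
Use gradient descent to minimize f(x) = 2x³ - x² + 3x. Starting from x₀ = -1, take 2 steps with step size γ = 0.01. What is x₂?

-1.236126

f′(x) = 6x² - 2x + 3
x₁ = -1 − 0.01·11 = -1.11
x₂ = -1.11 − 0.01·12.6126 = -1.236126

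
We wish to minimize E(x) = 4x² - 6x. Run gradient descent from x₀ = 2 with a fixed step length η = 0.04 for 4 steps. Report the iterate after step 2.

E′(x) = 8x - 6
Step 1: E′(2) = 10; x₁ = 2 − 0.04·10 = 1.6
Step 2: E′(1.6) = 6.8; x₂ = 1.6 − 0.04·6.8 = 1.328

1.328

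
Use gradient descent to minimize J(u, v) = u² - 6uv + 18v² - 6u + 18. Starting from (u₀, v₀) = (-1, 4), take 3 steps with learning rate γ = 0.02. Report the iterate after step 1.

(-0.36, 1)

∇J = (2u - 6v - 6, -6u + 36v)
Step 1: at (-1, 4), ∇J = (-32, 150) → (-1, 4) − 0.02·(-32, 150) = (-0.36, 1)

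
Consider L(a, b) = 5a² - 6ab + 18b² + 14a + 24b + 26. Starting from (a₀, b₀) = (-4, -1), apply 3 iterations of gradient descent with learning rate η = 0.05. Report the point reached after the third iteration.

∇L = (10a - 6b + 14, -6a + 36b + 24)
(a₁, b₁) = (-4, -1) − 0.05·(-20, 12) = (-3, -1.6)
(a₂, b₂) = (-3, -1.6) − 0.05·(-6.4, -15.6) = (-2.68, -0.82)
(a₃, b₃) = (-2.68, -0.82) − 0.05·(-7.88, 10.56) = (-2.286, -1.348)

(-2.286, -1.348)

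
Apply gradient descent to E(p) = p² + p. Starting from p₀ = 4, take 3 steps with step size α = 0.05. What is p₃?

2.7805

E′(p) = 2p + 1
Step 1: E′(4) = 9; p₁ = 4 − 0.05·9 = 3.55
Step 2: E′(3.55) = 8.1; p₂ = 3.55 − 0.05·8.1 = 3.145
Step 3: E′(3.145) = 7.29; p₃ = 3.145 − 0.05·7.29 = 2.7805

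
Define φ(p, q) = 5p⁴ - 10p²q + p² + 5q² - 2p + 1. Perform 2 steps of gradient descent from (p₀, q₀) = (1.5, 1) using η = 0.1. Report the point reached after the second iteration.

∇φ = (20p³ - 20pq + 2p - 2, -10p² + 10q)
Step 1: at (1.5, 1), ∇φ = (38.5, -12.5) → (1.5, 1) − 0.1·(38.5, -12.5) = (-2.35, 2.25)
Step 2: at (-2.35, 2.25), ∇φ = (-160.5075, -32.725) → (-2.35, 2.25) − 0.1·(-160.5075, -32.725) = (13.70075, 5.5225)

(13.70075, 5.5225)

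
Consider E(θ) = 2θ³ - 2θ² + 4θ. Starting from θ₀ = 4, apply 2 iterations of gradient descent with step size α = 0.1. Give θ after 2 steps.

-18.176

E′(θ) = 6θ² - 4θ + 4
Step 1: E′(4) = 84; θ₁ = 4 − 0.1·84 = -4.4
Step 2: E′(-4.4) = 137.76; θ₂ = -4.4 − 0.1·137.76 = -18.176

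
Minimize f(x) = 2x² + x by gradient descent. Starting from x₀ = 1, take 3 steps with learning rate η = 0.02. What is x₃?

f′(x) = 4x + 1
Step 1: f′(1) = 5; x₁ = 1 − 0.02·5 = 0.9
Step 2: f′(0.9) = 4.6; x₂ = 0.9 − 0.02·4.6 = 0.808
Step 3: f′(0.808) = 4.232; x₃ = 0.808 − 0.02·4.232 = 0.72336

0.72336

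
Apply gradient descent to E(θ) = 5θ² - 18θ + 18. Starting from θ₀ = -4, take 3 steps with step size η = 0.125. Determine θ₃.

1.890625

E′(θ) = 10θ - 18
Step 1: E′(-4) = -58; θ₁ = -4 − 0.125·(-58) = 3.25
Step 2: E′(3.25) = 14.5; θ₂ = 3.25 − 0.125·14.5 = 1.4375
Step 3: E′(1.4375) = -3.625; θ₃ = 1.4375 − 0.125·(-3.625) = 1.890625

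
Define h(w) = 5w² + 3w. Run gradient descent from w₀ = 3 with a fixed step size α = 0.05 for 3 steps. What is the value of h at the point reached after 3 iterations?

0.40078125

h′(w) = 10w + 3
Step 1: h′(3) = 33; w₁ = 3 − 0.05·33 = 1.35
Step 2: h′(1.35) = 16.5; w₂ = 1.35 − 0.05·16.5 = 0.525
Step 3: h′(0.525) = 8.25; w₃ = 0.525 − 0.05·8.25 = 0.1125
h(0.1125) = 0.40078125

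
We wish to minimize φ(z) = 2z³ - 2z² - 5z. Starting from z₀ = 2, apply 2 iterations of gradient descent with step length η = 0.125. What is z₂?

1.26953125

φ′(z) = 6z² - 4z - 5
Step 1: φ′(2) = 11; z₁ = 2 − 0.125·11 = 0.625
Step 2: φ′(0.625) = -5.15625; z₂ = 0.625 − 0.125·(-5.15625) = 1.26953125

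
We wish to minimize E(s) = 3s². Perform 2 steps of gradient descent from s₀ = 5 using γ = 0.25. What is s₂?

1.25

E′(s) = 6s
Step 1: E′(5) = 30; s₁ = 5 − 0.25·30 = -2.5
Step 2: E′(-2.5) = -15; s₂ = -2.5 − 0.25·(-15) = 1.25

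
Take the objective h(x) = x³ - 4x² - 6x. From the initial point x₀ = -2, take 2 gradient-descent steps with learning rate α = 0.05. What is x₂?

h′(x) = 3x² - 8x - 6
Step 1: h′(-2) = 22; x₁ = -2 − 0.05·22 = -3.1
Step 2: h′(-3.1) = 47.63; x₂ = -3.1 − 0.05·47.63 = -5.4815

-5.4815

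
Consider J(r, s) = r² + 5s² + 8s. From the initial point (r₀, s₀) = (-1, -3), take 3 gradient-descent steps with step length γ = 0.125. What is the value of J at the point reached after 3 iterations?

-3.01611328125

∇J = (2r, 10s + 8)
Step 1: at (-1, -3), ∇J = (-2, -22) → (-1, -3) − 0.125·(-2, -22) = (-0.75, -0.25)
Step 2: at (-0.75, -0.25), ∇J = (-1.5, 5.5) → (-0.75, -0.25) − 0.125·(-1.5, 5.5) = (-0.5625, -0.9375)
Step 3: at (-0.5625, -0.9375), ∇J = (-1.125, -1.375) → (-0.5625, -0.9375) − 0.125·(-1.125, -1.375) = (-0.421875, -0.765625)
J(-0.421875, -0.765625) = -3.01611328125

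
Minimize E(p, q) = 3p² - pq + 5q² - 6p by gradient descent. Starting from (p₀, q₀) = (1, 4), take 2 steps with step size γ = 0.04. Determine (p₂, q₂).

(1.2192, 1.5104)

∇E = (6p - q - 6, -p + 10q)
(p₁, q₁) = (1, 4) − 0.04·(-4, 39) = (1.16, 2.44)
(p₂, q₂) = (1.16, 2.44) − 0.04·(-1.48, 23.24) = (1.2192, 1.5104)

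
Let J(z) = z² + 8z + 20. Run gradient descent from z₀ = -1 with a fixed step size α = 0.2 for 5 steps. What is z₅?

J′(z) = 2z + 8
Step 1: J′(-1) = 6; z₁ = -1 − 0.2·6 = -2.2
Step 2: J′(-2.2) = 3.6; z₂ = -2.2 − 0.2·3.6 = -2.92
Step 3: J′(-2.92) = 2.16; z₃ = -2.92 − 0.2·2.16 = -3.352
Step 4: J′(-3.352) = 1.296; z₄ = -3.352 − 0.2·1.296 = -3.6112
Step 5: J′(-3.6112) = 0.7776; z₅ = -3.6112 − 0.2·0.7776 = -3.76672

-3.76672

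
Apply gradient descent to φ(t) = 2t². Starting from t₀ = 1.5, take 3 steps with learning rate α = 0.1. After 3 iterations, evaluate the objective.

0.209952

φ′(t) = 4t
Step 1: φ′(1.5) = 6; t₁ = 1.5 − 0.1·6 = 0.9
Step 2: φ′(0.9) = 3.6; t₂ = 0.9 − 0.1·3.6 = 0.54
Step 3: φ′(0.54) = 2.16; t₃ = 0.54 − 0.1·2.16 = 0.324
φ(0.324) = 0.209952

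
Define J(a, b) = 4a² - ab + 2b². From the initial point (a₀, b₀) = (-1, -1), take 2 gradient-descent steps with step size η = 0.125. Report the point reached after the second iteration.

∇J = (8a - b, -a + 4b)
Step 1: at (-1, -1), ∇J = (-7, -3) → (-1, -1) − 0.125·(-7, -3) = (-0.125, -0.625)
Step 2: at (-0.125, -0.625), ∇J = (-0.375, -2.375) → (-0.125, -0.625) − 0.125·(-0.375, -2.375) = (-0.078125, -0.328125)

(-0.078125, -0.328125)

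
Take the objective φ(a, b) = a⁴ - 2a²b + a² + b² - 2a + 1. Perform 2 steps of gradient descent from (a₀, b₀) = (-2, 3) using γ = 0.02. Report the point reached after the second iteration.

∇φ = (4a³ - 4ab + 2a - 2, -2a² + 2b)
(a₁, b₁) = (-2, 3) − 0.02·(-14, -2) = (-1.72, 3.04)
(a₂, b₂) = (-1.72, 3.04) − 0.02·(-4.878592, 0.1632) = (-1.62242816, 3.036736)

(-1.62242816, 3.036736)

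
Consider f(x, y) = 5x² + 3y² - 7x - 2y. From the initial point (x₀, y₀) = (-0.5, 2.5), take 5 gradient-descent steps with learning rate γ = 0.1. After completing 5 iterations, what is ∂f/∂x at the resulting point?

∇f = (10x - 7, 6y - 2)
Step 1: at (-0.5, 2.5), ∇f = (-12, 13) → (-0.5, 2.5) − 0.1·(-12, 13) = (0.7, 1.2)
Step 2: at (0.7, 1.2), ∇f = (0, 5.2) → (0.7, 1.2) − 0.1·(0, 5.2) = (0.7, 0.68)
Step 3: at (0.7, 0.68), ∇f = (0, 2.08) → (0.7, 0.68) − 0.1·(0, 2.08) = (0.7, 0.472)
Step 4: at (0.7, 0.472), ∇f = (0, 0.832) → (0.7, 0.472) − 0.1·(0, 0.832) = (0.7, 0.3888)
Step 5: at (0.7, 0.3888), ∇f = (0, 0.3328) → (0.7, 0.3888) − 0.1·(0, 0.3328) = (0.7, 0.35552)
∂f/∂x at (0.7, 0.35552) = 0

0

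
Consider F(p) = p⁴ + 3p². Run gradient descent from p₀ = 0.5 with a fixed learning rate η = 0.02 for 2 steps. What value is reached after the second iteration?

F′(p) = 4p³ + 6p
Step 1: F′(0.5) = 3.5; p₁ = 0.5 − 0.02·3.5 = 0.43
Step 2: F′(0.43) = 2.898028; p₂ = 0.43 − 0.02·2.898028 = 0.37203944

0.37203944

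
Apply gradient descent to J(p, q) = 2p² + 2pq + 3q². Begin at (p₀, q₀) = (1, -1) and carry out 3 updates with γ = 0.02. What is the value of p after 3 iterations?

0.88032

∇J = (4p + 2q, 2p + 6q)
(p₁, q₁) = (1, -1) − 0.02·(2, -4) = (0.96, -0.92)
(p₂, q₂) = (0.96, -0.92) − 0.02·(2, -3.6) = (0.92, -0.848)
(p₃, q₃) = (0.92, -0.848) − 0.02·(1.984, -3.248) = (0.88032, -0.78304)
p = 0.88032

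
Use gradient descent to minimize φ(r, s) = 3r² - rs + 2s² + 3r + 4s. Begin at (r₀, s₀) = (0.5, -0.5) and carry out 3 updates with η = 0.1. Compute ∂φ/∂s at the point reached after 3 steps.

0.8485

∇φ = (6r - s + 3, -r + 4s + 4)
(r₁, s₁) = (0.5, -0.5) − 0.1·(6.5, 1.5) = (-0.15, -0.65)
(r₂, s₂) = (-0.15, -0.65) − 0.1·(2.75, 1.55) = (-0.425, -0.805)
(r₃, s₃) = (-0.425, -0.805) − 0.1·(1.255, 1.205) = (-0.5505, -0.9255)
∂φ/∂s at (-0.5505, -0.9255) = 0.8485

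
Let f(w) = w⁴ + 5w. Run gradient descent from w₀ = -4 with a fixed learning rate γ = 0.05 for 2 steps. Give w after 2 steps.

f′(w) = 4w³ + 5
Step 1: f′(-4) = -251; w₁ = -4 − 0.05·(-251) = 8.55
Step 2: f′(8.55) = 2505.1055; w₂ = 8.55 − 0.05·2505.1055 = -116.705275

-116.705275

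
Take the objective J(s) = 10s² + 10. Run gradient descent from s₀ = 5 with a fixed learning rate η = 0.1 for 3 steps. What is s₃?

-5

J′(s) = 20s
Step 1: J′(5) = 100; s₁ = 5 − 0.1·100 = -5
Step 2: J′(-5) = -100; s₂ = -5 − 0.1·(-100) = 5
Step 3: J′(5) = 100; s₃ = 5 − 0.1·100 = -5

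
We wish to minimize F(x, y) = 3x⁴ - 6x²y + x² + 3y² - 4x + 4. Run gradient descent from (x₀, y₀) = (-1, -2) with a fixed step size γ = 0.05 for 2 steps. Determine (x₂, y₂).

(-0.3346, -0.407)

∇F = (12x³ - 12xy + 2x - 4, -6x² + 6y)
Step 1: at (-1, -2), ∇F = (-42, -18) → (-1, -2) − 0.05·(-42, -18) = (1.1, -1.1)
Step 2: at (1.1, -1.1), ∇F = (28.692, -13.86) → (1.1, -1.1) − 0.05·(28.692, -13.86) = (-0.3346, -0.407)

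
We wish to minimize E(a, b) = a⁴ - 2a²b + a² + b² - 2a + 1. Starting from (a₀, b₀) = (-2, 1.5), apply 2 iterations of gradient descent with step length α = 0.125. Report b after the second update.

∇E = (4a³ - 4ab + 2a - 2, -2a² + 2b)
Step 1: at (-2, 1.5), ∇E = (-26, -5) → (-2, 1.5) − 0.125·(-26, -5) = (1.25, 2.125)
Step 2: at (1.25, 2.125), ∇E = (-2.3125, 1.125) → (1.25, 2.125) − 0.125·(-2.3125, 1.125) = (1.5390625, 1.984375)
b = 1.984375

1.984375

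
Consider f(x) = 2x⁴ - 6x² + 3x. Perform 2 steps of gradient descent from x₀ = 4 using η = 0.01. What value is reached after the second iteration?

-0.75633896

f′(x) = 8x³ - 12x + 3
x₁ = 4 − 0.01·467 = -0.67
x₂ = -0.67 − 0.01·8.633896 = -0.75633896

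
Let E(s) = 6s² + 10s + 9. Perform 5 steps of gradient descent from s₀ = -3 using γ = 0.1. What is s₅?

-0.83264

E′(s) = 12s + 10
Step 1: E′(-3) = -26; s₁ = -3 − 0.1·(-26) = -0.4
Step 2: E′(-0.4) = 5.2; s₂ = -0.4 − 0.1·5.2 = -0.92
Step 3: E′(-0.92) = -1.04; s₃ = -0.92 − 0.1·(-1.04) = -0.816
Step 4: E′(-0.816) = 0.208; s₄ = -0.816 − 0.1·0.208 = -0.8368
Step 5: E′(-0.8368) = -0.0416; s₅ = -0.8368 − 0.1·(-0.0416) = -0.83264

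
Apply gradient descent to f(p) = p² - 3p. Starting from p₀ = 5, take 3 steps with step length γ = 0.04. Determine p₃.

f′(p) = 2p - 3
Step 1: f′(5) = 7; p₁ = 5 − 0.04·7 = 4.72
Step 2: f′(4.72) = 6.44; p₂ = 4.72 − 0.04·6.44 = 4.4624
Step 3: f′(4.4624) = 5.9248; p₃ = 4.4624 − 0.04·5.9248 = 4.225408

4.225408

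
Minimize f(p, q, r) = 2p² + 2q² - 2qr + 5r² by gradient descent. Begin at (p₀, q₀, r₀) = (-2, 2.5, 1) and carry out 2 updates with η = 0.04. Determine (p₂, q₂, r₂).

∇f = (4p, 4q - 2r, -2q + 10r)
Step 1: at (-2, 2.5, 1), ∇f = (-8, 8, 5) → (-2, 2.5, 1) − 0.04·(-8, 8, 5) = (-1.68, 2.18, 0.8)
Step 2: at (-1.68, 2.18, 0.8), ∇f = (-6.72, 7.12, 3.64) → (-1.68, 2.18, 0.8) − 0.04·(-6.72, 7.12, 3.64) = (-1.4112, 1.8952, 0.6544)

(-1.4112, 1.8952, 0.6544)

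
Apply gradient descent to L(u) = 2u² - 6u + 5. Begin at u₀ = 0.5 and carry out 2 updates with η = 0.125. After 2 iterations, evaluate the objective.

0.625

L′(u) = 4u - 6
Step 1: L′(0.5) = -4; u₁ = 0.5 − 0.125·(-4) = 1
Step 2: L′(1) = -2; u₂ = 1 − 0.125·(-2) = 1.25
L(1.25) = 0.625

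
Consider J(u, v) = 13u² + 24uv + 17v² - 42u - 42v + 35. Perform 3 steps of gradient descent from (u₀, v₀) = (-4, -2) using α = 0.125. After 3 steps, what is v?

∇J = (26u + 24v - 42, 24u + 34v - 42)
(u₁, v₁) = (-4, -2) − 0.125·(-194, -206) = (20.25, 23.75)
(u₂, v₂) = (20.25, 23.75) − 0.125·(1054.5, 1251.5) = (-111.5625, -132.6875)
(u₃, v₃) = (-111.5625, -132.6875) − 0.125·(-6127.125, -7230.875) = (654.328125, 771.171875)
v = 771.171875

771.171875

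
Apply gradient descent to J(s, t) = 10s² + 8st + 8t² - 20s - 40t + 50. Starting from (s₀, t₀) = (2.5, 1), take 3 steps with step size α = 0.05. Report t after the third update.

∇J = (20s + 8t - 20, 8s + 16t - 40)
Step 1: at (2.5, 1), ∇J = (38, -4) → (2.5, 1) − 0.05·(38, -4) = (0.6, 1.2)
Step 2: at (0.6, 1.2), ∇J = (1.6, -16) → (0.6, 1.2) − 0.05·(1.6, -16) = (0.52, 2)
Step 3: at (0.52, 2), ∇J = (6.4, -3.84) → (0.52, 2) − 0.05·(6.4, -3.84) = (0.2, 2.192)
t = 2.192

2.192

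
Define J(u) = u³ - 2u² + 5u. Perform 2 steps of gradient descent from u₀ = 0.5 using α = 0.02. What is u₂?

J′(u) = 3u² - 4u + 5
Step 1: J′(0.5) = 3.75; u₁ = 0.5 − 0.02·3.75 = 0.425
Step 2: J′(0.425) = 3.841875; u₂ = 0.425 − 0.02·3.841875 = 0.3481625

0.3481625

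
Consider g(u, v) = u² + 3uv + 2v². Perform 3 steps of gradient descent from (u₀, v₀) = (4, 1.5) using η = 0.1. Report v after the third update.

∇g = (2u + 3v, 3u + 4v)
(u₁, v₁) = (4, 1.5) − 0.1·(12.5, 18) = (2.75, -0.3)
(u₂, v₂) = (2.75, -0.3) − 0.1·(4.6, 7.05) = (2.29, -1.005)
(u₃, v₃) = (2.29, -1.005) − 0.1·(1.565, 2.85) = (2.1335, -1.29)
v = -1.29

-1.29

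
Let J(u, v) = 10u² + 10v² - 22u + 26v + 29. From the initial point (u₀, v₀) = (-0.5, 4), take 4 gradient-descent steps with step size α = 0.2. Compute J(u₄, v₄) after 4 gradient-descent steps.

2010946.5

∇J = (20u - 22, 20v + 26)
(u₁, v₁) = (-0.5, 4) − 0.2·(-32, 106) = (5.9, -17.2)
(u₂, v₂) = (5.9, -17.2) − 0.2·(96, -318) = (-13.3, 46.4)
(u₃, v₃) = (-13.3, 46.4) − 0.2·(-288, 954) = (44.3, -144.4)
(u₄, v₄) = (44.3, -144.4) − 0.2·(864, -2862) = (-128.5, 428)
J(-128.5, 428) = 2010946.5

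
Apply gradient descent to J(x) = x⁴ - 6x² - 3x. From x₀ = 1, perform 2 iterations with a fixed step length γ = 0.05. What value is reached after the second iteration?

1.885225

J′(x) = 4x³ - 12x - 3
Step 1: J′(1) = -11; x₁ = 1 − 0.05·(-11) = 1.55
Step 2: J′(1.55) = -6.7045; x₂ = 1.55 − 0.05·(-6.7045) = 1.885225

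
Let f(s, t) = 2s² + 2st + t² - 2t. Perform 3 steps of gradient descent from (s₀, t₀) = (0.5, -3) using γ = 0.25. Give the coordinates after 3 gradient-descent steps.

∇f = (4s + 2t, 2s + 2t - 2)
Step 1: at (0.5, -3), ∇f = (-4, -7) → (0.5, -3) − 0.25·(-4, -7) = (1.5, -1.25)
Step 2: at (1.5, -1.25), ∇f = (3.5, -1.5) → (1.5, -1.25) − 0.25·(3.5, -1.5) = (0.625, -0.875)
Step 3: at (0.625, -0.875), ∇f = (0.75, -2.5) → (0.625, -0.875) − 0.25·(0.75, -2.5) = (0.4375, -0.25)

(0.4375, -0.25)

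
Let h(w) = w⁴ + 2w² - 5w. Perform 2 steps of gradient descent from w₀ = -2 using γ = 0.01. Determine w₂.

h′(w) = 4w³ + 4w - 5
Step 1: h′(-2) = -45; w₁ = -2 − 0.01·(-45) = -1.55
Step 2: h′(-1.55) = -26.0955; w₂ = -1.55 − 0.01·(-26.0955) = -1.289045

-1.289045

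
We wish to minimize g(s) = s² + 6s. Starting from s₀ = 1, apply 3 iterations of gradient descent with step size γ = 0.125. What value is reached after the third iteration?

g′(s) = 2s + 6
s₁ = 1 − 0.125·8 = 0
s₂ = 0 − 0.125·6 = -0.75
s₃ = -0.75 − 0.125·4.5 = -1.3125

-1.3125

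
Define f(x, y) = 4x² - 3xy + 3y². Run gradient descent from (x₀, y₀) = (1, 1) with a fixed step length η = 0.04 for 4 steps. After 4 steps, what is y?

0.56501248

∇f = (8x - 3y, -3x + 6y)
Step 1: at (1, 1), ∇f = (5, 3) → (1, 1) − 0.04·(5, 3) = (0.8, 0.88)
Step 2: at (0.8, 0.88), ∇f = (3.76, 2.88) → (0.8, 0.88) − 0.04·(3.76, 2.88) = (0.6496, 0.7648)
Step 3: at (0.6496, 0.7648), ∇f = (2.9024, 2.64) → (0.6496, 0.7648) − 0.04·(2.9024, 2.64) = (0.533504, 0.6592)
Step 4: at (0.533504, 0.6592), ∇f = (2.290432, 2.354688) → (0.533504, 0.6592) − 0.04·(2.290432, 2.354688) = (0.44188672, 0.56501248)
y = 0.56501248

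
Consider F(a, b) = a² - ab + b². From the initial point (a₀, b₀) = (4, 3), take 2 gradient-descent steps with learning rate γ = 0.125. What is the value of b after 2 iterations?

∇F = (2a - b, -a + 2b)
(a₁, b₁) = (4, 3) − 0.125·(5, 2) = (3.375, 2.75)
(a₂, b₂) = (3.375, 2.75) − 0.125·(4, 2.125) = (2.875, 2.484375)
b = 2.484375

2.484375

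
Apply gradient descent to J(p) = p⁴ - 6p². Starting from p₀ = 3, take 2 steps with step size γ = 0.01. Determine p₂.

J′(p) = 4p³ - 12p
p₁ = 3 − 0.01·72 = 2.28
p₂ = 2.28 − 0.01·20.049408 = 2.07950592

2.07950592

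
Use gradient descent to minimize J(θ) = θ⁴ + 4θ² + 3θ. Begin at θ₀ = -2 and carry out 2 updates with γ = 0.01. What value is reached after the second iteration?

-1.307045

J′(θ) = 4θ³ + 8θ + 3
θ₁ = -2 − 0.01·(-45) = -1.55
θ₂ = -1.55 − 0.01·(-24.2955) = -1.307045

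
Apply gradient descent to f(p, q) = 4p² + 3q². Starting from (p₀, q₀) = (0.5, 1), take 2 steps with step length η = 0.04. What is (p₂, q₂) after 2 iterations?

(0.2312, 0.5776)

∇f = (8p, 6q)
(p₁, q₁) = (0.5, 1) − 0.04·(4, 6) = (0.34, 0.76)
(p₂, q₂) = (0.34, 0.76) − 0.04·(2.72, 4.56) = (0.2312, 0.5776)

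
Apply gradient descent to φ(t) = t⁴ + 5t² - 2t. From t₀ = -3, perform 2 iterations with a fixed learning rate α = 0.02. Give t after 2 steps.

-0.11936

φ′(t) = 4t³ + 10t - 2
t₁ = -3 − 0.02·(-140) = -0.2
t₂ = -0.2 − 0.02·(-4.032) = -0.11936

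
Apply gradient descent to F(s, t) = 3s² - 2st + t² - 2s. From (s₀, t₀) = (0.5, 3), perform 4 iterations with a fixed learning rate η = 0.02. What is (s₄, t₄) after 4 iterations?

∇F = (6s - 2t - 2, -2s + 2t)
Step 1: at (0.5, 3), ∇F = (-5, 5) → (0.5, 3) − 0.02·(-5, 5) = (0.6, 2.9)
Step 2: at (0.6, 2.9), ∇F = (-4.2, 4.6) → (0.6, 2.9) − 0.02·(-4.2, 4.6) = (0.684, 2.808)
Step 3: at (0.684, 2.808), ∇F = (-3.512, 4.248) → (0.684, 2.808) − 0.02·(-3.512, 4.248) = (0.75424, 2.72304)
Step 4: at (0.75424, 2.72304), ∇F = (-2.92064, 3.9376) → (0.75424, 2.72304) − 0.02·(-2.92064, 3.9376) = (0.8126528, 2.644288)

(0.8126528, 2.644288)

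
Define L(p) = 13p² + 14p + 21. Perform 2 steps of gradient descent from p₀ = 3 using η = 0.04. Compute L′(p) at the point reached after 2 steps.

0.1472

L′(p) = 26p + 14
Step 1: L′(3) = 92; p₁ = 3 − 0.04·92 = -0.68
Step 2: L′(-0.68) = -3.68; p₂ = -0.68 − 0.04·(-3.68) = -0.5328
L′(p) at (-0.5328) = 0.1472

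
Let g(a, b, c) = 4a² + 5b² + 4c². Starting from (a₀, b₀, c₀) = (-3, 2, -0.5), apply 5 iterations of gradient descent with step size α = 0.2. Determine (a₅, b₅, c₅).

(0.23328, -2, 0.03888)

∇g = (8a, 10b, 8c)
(a₁, b₁, c₁) = (-3, 2, -0.5) − 0.2·(-24, 20, -4) = (1.8, -2, 0.3)
(a₂, b₂, c₂) = (1.8, -2, 0.3) − 0.2·(14.4, -20, 2.4) = (-1.08, 2, -0.18)
(a₃, b₃, c₃) = (-1.08, 2, -0.18) − 0.2·(-8.64, 20, -1.44) = (0.648, -2, 0.108)
(a₄, b₄, c₄) = (0.648, -2, 0.108) − 0.2·(5.184, -20, 0.864) = (-0.3888, 2, -0.0648)
(a₅, b₅, c₅) = (-0.3888, 2, -0.0648) − 0.2·(-3.1104, 20, -0.5184) = (0.23328, -2, 0.03888)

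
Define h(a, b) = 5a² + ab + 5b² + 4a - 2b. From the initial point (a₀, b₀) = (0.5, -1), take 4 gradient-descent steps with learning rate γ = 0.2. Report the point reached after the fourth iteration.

∇h = (10a + b + 4, a + 10b - 2)
(a₁, b₁) = (0.5, -1) − 0.2·(8, -11.5) = (-1.1, 1.3)
(a₂, b₂) = (-1.1, 1.3) − 0.2·(-5.7, 9.9) = (0.04, -0.68)
(a₃, b₃) = (0.04, -0.68) − 0.2·(3.72, -8.76) = (-0.704, 1.072)
(a₄, b₄) = (-0.704, 1.072) − 0.2·(-1.968, 8.016) = (-0.3104, -0.5312)

(-0.3104, -0.5312)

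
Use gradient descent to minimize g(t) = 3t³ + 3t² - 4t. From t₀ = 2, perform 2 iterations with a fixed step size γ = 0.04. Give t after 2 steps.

g′(t) = 9t² + 6t - 4
Step 1: g′(2) = 44; t₁ = 2 − 0.04·44 = 0.24
Step 2: g′(0.24) = -2.0416; t₂ = 0.24 − 0.04·(-2.0416) = 0.321664

0.321664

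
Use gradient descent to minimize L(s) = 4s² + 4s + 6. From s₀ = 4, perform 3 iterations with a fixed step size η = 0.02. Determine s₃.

L′(s) = 8s + 4
Step 1: L′(4) = 36; s₁ = 4 − 0.02·36 = 3.28
Step 2: L′(3.28) = 30.24; s₂ = 3.28 − 0.02·30.24 = 2.6752
Step 3: L′(2.6752) = 25.4016; s₃ = 2.6752 − 0.02·25.4016 = 2.167168

2.167168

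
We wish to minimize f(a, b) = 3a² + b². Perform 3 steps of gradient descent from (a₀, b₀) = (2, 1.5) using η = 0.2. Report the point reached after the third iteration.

(-0.016, 0.324)

∇f = (6a, 2b)
(a₁, b₁) = (2, 1.5) − 0.2·(12, 3) = (-0.4, 0.9)
(a₂, b₂) = (-0.4, 0.9) − 0.2·(-2.4, 1.8) = (0.08, 0.54)
(a₃, b₃) = (0.08, 0.54) − 0.2·(0.48, 1.08) = (-0.016, 0.324)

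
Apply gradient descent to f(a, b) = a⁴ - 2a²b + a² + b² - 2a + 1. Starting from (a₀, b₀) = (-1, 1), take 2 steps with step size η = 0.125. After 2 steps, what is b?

0.8125

∇f = (4a³ - 4ab + 2a - 2, -2a² + 2b)
Step 1: at (-1, 1), ∇f = (-4, 0) → (-1, 1) − 0.125·(-4, 0) = (-0.5, 1)
Step 2: at (-0.5, 1), ∇f = (-1.5, 1.5) → (-0.5, 1) − 0.125·(-1.5, 1.5) = (-0.3125, 0.8125)
b = 0.8125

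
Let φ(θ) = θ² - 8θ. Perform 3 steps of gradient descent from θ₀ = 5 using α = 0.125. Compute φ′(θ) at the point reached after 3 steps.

0.84375

φ′(θ) = 2θ - 8
θ₁ = 5 − 0.125·2 = 4.75
θ₂ = 4.75 − 0.125·1.5 = 4.5625
θ₃ = 4.5625 − 0.125·1.125 = 4.421875
φ′(θ) at (4.421875) = 0.84375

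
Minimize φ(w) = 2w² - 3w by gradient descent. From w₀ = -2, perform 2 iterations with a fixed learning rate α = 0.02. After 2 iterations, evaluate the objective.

9.71044352

φ′(w) = 4w - 3
w₁ = -2 − 0.02·(-11) = -1.78
w₂ = -1.78 − 0.02·(-10.12) = -1.5776
φ(-1.5776) = 9.71044352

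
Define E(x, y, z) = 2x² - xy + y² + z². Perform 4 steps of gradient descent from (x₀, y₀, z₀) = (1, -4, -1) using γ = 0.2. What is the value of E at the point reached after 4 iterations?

∇E = (4x - y, -x + 2y, 2z)
(x₁, y₁, z₁) = (1, -4, -1) − 0.2·(8, -9, -2) = (-0.6, -2.2, -0.6)
(x₂, y₂, z₂) = (-0.6, -2.2, -0.6) − 0.2·(-0.2, -3.8, -1.2) = (-0.56, -1.44, -0.36)
(x₃, y₃, z₃) = (-0.56, -1.44, -0.36) − 0.2·(-0.8, -2.32, -0.72) = (-0.4, -0.976, -0.216)
(x₄, y₄, z₄) = (-0.4, -0.976, -0.216) − 0.2·(-0.624, -1.552, -0.432) = (-0.2752, -0.6656, -0.1296)
E(-0.2752, -0.6656, -0.1296) = 0.42811648

0.42811648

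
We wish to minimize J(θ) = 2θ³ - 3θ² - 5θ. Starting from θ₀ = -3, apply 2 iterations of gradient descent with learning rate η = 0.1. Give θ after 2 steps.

J′(θ) = 6θ² - 6θ - 5
Step 1: J′(-3) = 67; θ₁ = -3 − 0.1·67 = -9.7
Step 2: J′(-9.7) = 617.74; θ₂ = -9.7 − 0.1·617.74 = -71.474

-71.474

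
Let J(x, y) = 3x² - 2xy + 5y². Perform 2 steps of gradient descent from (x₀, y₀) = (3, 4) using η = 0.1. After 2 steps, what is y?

∇J = (6x - 2y, -2x + 10y)
Step 1: at (3, 4), ∇J = (10, 34) → (3, 4) − 0.1·(10, 34) = (2, 0.6)
Step 2: at (2, 0.6), ∇J = (10.8, 2) → (2, 0.6) − 0.1·(10.8, 2) = (0.92, 0.4)
y = 0.4

0.4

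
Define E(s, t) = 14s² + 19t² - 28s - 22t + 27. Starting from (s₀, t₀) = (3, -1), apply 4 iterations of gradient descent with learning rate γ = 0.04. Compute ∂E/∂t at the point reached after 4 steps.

-4.3869696

∇E = (28s - 28, 38t - 22)
Step 1: at (3, -1), ∇E = (56, -60) → (3, -1) − 0.04·(56, -60) = (0.76, 1.4)
Step 2: at (0.76, 1.4), ∇E = (-6.72, 31.2) → (0.76, 1.4) − 0.04·(-6.72, 31.2) = (1.0288, 0.152)
Step 3: at (1.0288, 0.152), ∇E = (0.8064, -16.224) → (1.0288, 0.152) − 0.04·(0.8064, -16.224) = (0.996544, 0.80096)
Step 4: at (0.996544, 0.80096), ∇E = (-0.096768, 8.43648) → (0.996544, 0.80096) − 0.04·(-0.096768, 8.43648) = (1.00041472, 0.4635008)
∂E/∂t at (1.00041472, 0.4635008) = -4.3869696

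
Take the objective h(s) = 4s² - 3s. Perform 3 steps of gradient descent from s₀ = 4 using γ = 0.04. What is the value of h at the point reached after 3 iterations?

4.634222055424

h′(s) = 8s - 3
s₁ = 4 − 0.04·29 = 2.84
s₂ = 2.84 − 0.04·19.72 = 2.0512
s₃ = 2.0512 − 0.04·13.4096 = 1.514816
h(1.514816) = 4.634222055424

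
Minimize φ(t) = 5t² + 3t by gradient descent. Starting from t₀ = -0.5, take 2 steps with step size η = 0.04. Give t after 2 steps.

φ′(t) = 10t + 3
Step 1: φ′(-0.5) = -2; t₁ = -0.5 − 0.04·(-2) = -0.42
Step 2: φ′(-0.42) = -1.2; t₂ = -0.42 − 0.04·(-1.2) = -0.372

-0.372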